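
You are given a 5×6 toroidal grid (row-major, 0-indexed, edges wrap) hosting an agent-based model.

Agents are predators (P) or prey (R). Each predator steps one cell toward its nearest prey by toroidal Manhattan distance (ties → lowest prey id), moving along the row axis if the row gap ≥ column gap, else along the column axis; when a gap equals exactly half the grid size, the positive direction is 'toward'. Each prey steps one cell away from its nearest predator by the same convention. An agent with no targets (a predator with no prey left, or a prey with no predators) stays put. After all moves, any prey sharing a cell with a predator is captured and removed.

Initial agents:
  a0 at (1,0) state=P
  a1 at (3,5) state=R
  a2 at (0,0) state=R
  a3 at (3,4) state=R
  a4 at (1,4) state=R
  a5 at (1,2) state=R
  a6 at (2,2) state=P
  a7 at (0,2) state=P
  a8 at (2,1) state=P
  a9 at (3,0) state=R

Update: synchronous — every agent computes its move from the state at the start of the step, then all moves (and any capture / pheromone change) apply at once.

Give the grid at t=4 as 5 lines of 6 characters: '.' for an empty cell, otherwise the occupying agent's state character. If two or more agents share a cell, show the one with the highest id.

......
R...PP
P.....
...R..
......

t=1: a0@(0,0):P a1@(4,5):R a2@(4,0):R a3@(3,5):R a4@(1,3):R a5@(0,2):R a6@(1,2):P a7@(1,2):P a8@(1,1):P a9@(4,0):R
t=2: a0@(4,0):P a1@(3,5):R a2@(3,0):R a3@(2,5):R a4@(1,4):R a5@(4,2):R a6@(1,3):P a7@(1,3):P a8@(1,2):P a9@(3,0):R
t=3: a0@(3,0):P a1@(2,5):R a2@(2,0):R a3@(1,5):R a4@(1,5):R a5@(4,3):R a6@(1,4):P a7@(1,4):P a8@(1,3):P a9@(2,0):R
t=4: a0@(2,0):P a2@(1,0):R a3@(1,0):R a4@(1,0):R a5@(3,3):R a6@(1,5):P a7@(1,5):P a8@(1,4):P a9@(1,0):R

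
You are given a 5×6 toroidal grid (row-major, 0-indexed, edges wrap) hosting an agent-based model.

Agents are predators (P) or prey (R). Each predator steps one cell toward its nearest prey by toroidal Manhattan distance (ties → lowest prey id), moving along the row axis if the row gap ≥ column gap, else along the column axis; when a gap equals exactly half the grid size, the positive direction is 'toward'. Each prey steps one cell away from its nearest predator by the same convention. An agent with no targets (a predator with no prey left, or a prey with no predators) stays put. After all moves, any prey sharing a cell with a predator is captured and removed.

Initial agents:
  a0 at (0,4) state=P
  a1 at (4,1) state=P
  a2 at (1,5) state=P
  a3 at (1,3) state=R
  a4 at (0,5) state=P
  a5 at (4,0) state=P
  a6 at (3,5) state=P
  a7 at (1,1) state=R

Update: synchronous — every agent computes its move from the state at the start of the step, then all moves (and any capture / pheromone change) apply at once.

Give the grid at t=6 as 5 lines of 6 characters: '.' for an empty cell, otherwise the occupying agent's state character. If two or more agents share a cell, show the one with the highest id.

PP..P.
....P.
.R.R..
......
......

t=1: a0@(1,4):P a1@(0,1):P a2@(1,4):P a3@(2,3):R a4@(0,4):P a5@(0,0):P a6@(2,5):P a7@(2,1):R
t=2: a0@(2,4):P a1@(1,1):P a2@(2,4):P a3@(3,3):R a4@(1,4):P a5@(1,0):P a6@(2,4):P a7@(3,1):R
t=3: a0@(3,4):P a1@(2,1):P a2@(3,4):P a3@(4,3):R a4@(2,4):P a5@(2,0):P a6@(3,4):P a7@(4,1):R
t=4: a0@(4,4):P a1@(3,1):P a2@(4,4):P a3@(0,3):R a4@(3,4):P a5@(3,0):P a6@(4,4):P a7@(0,1):R
t=5: a0@(0,4):P a1@(4,1):P a2@(0,4):P a3@(1,3):R a4@(4,4):P a5@(4,0):P a6@(0,4):P a7@(1,1):R
t=6: a0@(1,4):P a1@(0,1):P a2@(1,4):P a3@(2,3):R a4@(0,4):P a5@(0,0):P a6@(1,4):P a7@(2,1):R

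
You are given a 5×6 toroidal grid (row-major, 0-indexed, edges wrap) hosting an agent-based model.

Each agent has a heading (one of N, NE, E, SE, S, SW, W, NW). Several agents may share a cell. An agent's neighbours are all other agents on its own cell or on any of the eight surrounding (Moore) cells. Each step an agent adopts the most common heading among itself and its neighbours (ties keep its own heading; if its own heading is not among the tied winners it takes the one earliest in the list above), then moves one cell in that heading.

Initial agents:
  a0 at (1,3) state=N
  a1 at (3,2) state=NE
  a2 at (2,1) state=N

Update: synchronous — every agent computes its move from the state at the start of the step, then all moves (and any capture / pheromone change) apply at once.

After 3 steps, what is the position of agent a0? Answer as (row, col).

t=1: a0@(0,3):N a1@(2,3):NE a2@(1,1):N
t=2: a0@(4,3):N a1@(1,4):NE a2@(0,1):N
t=3: a0@(3,3):N a1@(0,5):NE a2@(4,1):N

(3, 3)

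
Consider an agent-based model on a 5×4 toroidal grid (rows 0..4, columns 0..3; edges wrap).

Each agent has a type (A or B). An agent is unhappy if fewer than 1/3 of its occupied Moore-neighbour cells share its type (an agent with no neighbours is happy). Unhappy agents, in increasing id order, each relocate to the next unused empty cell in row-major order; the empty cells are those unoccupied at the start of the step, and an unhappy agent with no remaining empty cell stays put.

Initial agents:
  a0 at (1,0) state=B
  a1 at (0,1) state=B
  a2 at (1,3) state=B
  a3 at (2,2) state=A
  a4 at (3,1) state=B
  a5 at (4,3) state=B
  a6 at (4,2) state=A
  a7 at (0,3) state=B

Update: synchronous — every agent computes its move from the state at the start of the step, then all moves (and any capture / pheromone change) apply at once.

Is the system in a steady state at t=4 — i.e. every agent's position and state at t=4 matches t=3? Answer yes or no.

no

t=1: a0@(1,0):B a1@(0,1):B a2@(1,3):B a3@(0,0):A a4@(0,2):B a5@(4,3):B a6@(1,1):A a7@(0,3):B
t=2: a0@(1,0):B a1@(0,1):B a2@(1,3):B a3@(1,2):A a4@(0,2):B a5@(4,3):B a6@(2,0):A a7@(0,3):B
t=3: a0@(1,0):B a1@(0,1):B a2@(1,3):B a3@(0,0):A a4@(0,2):B a5@(4,3):B a6@(1,1):A a7@(0,3):B
t=4: a0@(1,0):B a1@(0,1):B a2@(1,3):B a3@(1,2):A a4@(0,2):B a5@(4,3):B a6@(2,0):A a7@(0,3):B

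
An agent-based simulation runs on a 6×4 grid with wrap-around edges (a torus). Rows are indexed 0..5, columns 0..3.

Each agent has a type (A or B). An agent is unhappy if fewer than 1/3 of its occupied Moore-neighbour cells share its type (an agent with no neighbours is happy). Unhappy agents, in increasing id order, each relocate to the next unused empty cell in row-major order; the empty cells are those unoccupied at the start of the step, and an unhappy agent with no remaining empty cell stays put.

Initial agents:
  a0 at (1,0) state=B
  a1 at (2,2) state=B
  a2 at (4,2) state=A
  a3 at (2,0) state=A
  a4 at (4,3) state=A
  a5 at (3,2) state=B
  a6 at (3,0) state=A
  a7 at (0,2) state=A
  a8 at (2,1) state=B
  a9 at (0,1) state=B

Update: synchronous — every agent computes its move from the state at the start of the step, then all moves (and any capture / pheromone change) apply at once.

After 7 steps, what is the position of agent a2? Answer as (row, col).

(4, 2)

t=1: a0@(1,0):B a1@(2,2):B a2@(4,2):A a3@(2,0):A a4@(4,3):A a5@(3,2):B a6@(3,0):A a7@(0,0):A a8@(2,1):B a9@(0,1):B
t=2: a0@(1,0):B a1@(2,2):B a2@(4,2):A a3@(2,0):A a4@(4,3):A a5@(3,2):B a6@(3,0):A a7@(0,2):A a8@(2,1):B a9@(0,1):B
t=3: a0@(1,0):B a1@(2,2):B a2@(4,2):A a3@(2,0):A a4@(4,3):A a5@(3,2):B a6@(3,0):A a7@(0,0):A a8@(2,1):B a9@(0,1):B
t=4: a0@(1,0):B a1@(2,2):B a2@(4,2):A a3@(2,0):A a4@(4,3):A a5@(3,2):B a6@(3,0):A a7@(0,2):A a8@(2,1):B a9@(0,1):B
t=5: a0@(1,0):B a1@(2,2):B a2@(4,2):A a3@(2,0):A a4@(4,3):A a5@(3,2):B a6@(3,0):A a7@(0,0):A a8@(2,1):B a9@(0,1):B
t=6: a0@(1,0):B a1@(2,2):B a2@(4,2):A a3@(2,0):A a4@(4,3):A a5@(3,2):B a6@(3,0):A a7@(0,2):A a8@(2,1):B a9@(0,1):B
t=7: a0@(1,0):B a1@(2,2):B a2@(4,2):A a3@(2,0):A a4@(4,3):A a5@(3,2):B a6@(3,0):A a7@(0,0):A a8@(2,1):B a9@(0,1):B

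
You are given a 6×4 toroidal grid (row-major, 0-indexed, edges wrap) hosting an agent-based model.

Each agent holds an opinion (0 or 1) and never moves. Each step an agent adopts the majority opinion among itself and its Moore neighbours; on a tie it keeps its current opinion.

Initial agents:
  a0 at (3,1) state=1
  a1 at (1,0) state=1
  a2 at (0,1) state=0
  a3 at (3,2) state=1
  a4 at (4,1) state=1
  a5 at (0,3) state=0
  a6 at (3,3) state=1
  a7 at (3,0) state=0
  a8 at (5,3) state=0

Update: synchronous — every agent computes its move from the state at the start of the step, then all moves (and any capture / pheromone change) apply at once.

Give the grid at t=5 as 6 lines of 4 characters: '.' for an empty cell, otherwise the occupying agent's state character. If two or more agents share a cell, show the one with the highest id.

t=1: a0@(3,1):1 a1@(1,0):0 a2@(0,1):0 a3@(3,2):1 a4@(4,1):1 a5@(0,3):0 a6@(3,3):1 a7@(3,0):1 a8@(5,3):0
t=2: (unchanged — steady state)

.0.0
0...
....
1111
.1..
...0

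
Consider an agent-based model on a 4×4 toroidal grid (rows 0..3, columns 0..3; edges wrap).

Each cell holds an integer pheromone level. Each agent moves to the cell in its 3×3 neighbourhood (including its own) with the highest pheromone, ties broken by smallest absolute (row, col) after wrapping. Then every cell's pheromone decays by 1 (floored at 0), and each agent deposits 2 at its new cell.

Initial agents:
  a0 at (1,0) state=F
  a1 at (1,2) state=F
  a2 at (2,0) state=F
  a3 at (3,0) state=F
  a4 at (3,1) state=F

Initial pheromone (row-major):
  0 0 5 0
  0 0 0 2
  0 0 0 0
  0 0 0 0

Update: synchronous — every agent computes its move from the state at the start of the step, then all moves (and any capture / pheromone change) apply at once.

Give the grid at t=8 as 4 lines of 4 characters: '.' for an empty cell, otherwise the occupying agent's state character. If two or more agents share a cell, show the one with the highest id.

..F.
....
....
....

t=1: a0@(1,3) a1@(0,2) a2@(1,3) a3@(0,0) a4@(0,2) | pheromone: 2 0 8 0 / 0 0 0 5 / 0 0 0 0 / 0 0 0 0
t=2: a0@(0,2) a1@(0,2) a2@(0,2) a3@(1,3) a4@(0,2) | pheromone: 1 0 15 0 / 0 0 0 6 / 0 0 0 0 / 0 0 0 0
t=3: a0@(0,2) a1@(0,2) a2@(0,2) a3@(0,2) a4@(0,2) | pheromone: 0 0 24 0 / 0 0 0 5 / 0 0 0 0 / 0 0 0 0
t=4: a0@(0,2) a1@(0,2) a2@(0,2) a3@(0,2) a4@(0,2) | pheromone: 0 0 33 0 / 0 0 0 4 / 0 0 0 0 / 0 0 0 0
t=5: a0@(0,2) a1@(0,2) a2@(0,2) a3@(0,2) a4@(0,2) | pheromone: 0 0 42 0 / 0 0 0 3 / 0 0 0 0 / 0 0 0 0
t=6: a0@(0,2) a1@(0,2) a2@(0,2) a3@(0,2) a4@(0,2) | pheromone: 0 0 51 0 / 0 0 0 2 / 0 0 0 0 / 0 0 0 0
t=7: a0@(0,2) a1@(0,2) a2@(0,2) a3@(0,2) a4@(0,2) | pheromone: 0 0 60 0 / 0 0 0 1 / 0 0 0 0 / 0 0 0 0
t=8: a0@(0,2) a1@(0,2) a2@(0,2) a3@(0,2) a4@(0,2) | pheromone: 0 0 69 0 / 0 0 0 0 / 0 0 0 0 / 0 0 0 0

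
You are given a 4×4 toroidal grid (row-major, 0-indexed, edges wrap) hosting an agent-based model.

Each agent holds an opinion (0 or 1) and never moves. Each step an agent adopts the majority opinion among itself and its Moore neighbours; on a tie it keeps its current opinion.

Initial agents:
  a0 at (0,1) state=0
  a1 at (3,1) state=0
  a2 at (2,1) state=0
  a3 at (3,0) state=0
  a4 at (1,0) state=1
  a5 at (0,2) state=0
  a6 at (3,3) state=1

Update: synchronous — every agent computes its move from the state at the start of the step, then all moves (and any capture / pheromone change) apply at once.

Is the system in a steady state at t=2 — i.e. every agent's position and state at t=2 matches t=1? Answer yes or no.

yes

t=1: a0@(0,1):0 a1@(3,1):0 a2@(2,1):0 a3@(3,0):0 a4@(1,0):0 a5@(0,2):0 a6@(3,3):0
t=2: (unchanged — steady state)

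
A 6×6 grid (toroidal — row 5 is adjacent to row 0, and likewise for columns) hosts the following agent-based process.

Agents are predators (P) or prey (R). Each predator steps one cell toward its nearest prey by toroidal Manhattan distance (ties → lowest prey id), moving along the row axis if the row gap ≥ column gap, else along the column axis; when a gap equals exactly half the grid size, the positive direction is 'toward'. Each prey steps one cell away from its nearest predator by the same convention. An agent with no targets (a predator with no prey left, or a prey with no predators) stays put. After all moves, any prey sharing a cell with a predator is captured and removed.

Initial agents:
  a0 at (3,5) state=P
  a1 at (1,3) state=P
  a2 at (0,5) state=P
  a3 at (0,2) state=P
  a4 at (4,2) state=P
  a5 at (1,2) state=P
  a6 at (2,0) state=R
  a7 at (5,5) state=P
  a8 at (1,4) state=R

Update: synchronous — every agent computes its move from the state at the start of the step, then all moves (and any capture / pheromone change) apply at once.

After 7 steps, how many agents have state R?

t=1: a0@(2,5):P a1@(1,4):P a2@(1,5):P a3@(0,3):P a4@(3,2):P a5@(1,3):P a6@(1,0):R a7@(0,5):P
t=2: a0@(1,5):P a1@(1,5):P a2@(1,0):P a3@(0,4):P a4@(2,2):P a5@(1,4):P a6@(1,1):R a7@(1,5):P
t=3: a0@(1,0):P a1@(1,0):P a2@(1,1):P a3@(0,5):P a4@(1,2):P a5@(1,5):P a7@(1,0):P
t=4: (unchanged — steady state)

0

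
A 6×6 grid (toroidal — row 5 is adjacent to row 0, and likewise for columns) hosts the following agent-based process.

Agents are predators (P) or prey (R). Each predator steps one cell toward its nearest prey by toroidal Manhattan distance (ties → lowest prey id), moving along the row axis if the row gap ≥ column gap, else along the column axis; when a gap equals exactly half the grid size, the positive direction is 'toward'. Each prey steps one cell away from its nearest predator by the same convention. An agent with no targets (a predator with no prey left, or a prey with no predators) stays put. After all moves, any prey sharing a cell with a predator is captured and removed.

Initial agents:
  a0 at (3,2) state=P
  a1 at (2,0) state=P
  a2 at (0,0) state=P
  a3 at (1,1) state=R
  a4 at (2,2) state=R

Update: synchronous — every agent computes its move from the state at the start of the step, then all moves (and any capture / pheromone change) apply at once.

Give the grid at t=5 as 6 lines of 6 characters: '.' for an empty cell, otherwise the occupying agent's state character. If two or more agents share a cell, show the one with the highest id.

t=1: a0@(2,2):P a1@(1,0):P a2@(1,0):P a3@(0,1):R a4@(1,2):R
t=2: a0@(1,2):P a1@(0,0):P a2@(0,0):P a3@(5,1):R a4@(0,2):R
t=3: a0@(0,2):P a1@(5,0):P a2@(5,0):P a3@(4,1):R a4@(5,2):R
t=4: a0@(5,2):P a1@(4,0):P a2@(4,0):P a3@(3,1):R a4@(4,2):R
t=5: a0@(4,2):P a1@(3,0):P a2@(3,0):P a3@(2,1):R a4@(3,2):R

......
......
.R....
P.R...
..P...
......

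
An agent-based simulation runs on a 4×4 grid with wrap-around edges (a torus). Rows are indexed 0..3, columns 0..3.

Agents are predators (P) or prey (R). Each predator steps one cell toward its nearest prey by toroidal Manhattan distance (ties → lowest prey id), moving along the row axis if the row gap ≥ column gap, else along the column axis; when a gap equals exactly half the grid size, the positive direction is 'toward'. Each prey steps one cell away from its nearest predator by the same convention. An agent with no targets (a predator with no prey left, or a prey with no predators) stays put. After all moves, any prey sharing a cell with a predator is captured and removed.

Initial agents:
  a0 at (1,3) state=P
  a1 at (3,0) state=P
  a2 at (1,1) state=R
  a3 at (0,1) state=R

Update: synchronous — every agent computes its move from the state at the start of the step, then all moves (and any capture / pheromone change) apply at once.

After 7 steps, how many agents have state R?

1

t=1: a0@(1,0):P a1@(0,0):P a3@(1,1):R
t=2: a0@(1,1):P a1@(1,0):P a3@(1,2):R
t=3: a0@(1,2):P a1@(1,1):P a3@(1,3):R
t=4: a0@(1,3):P a1@(1,2):P a3@(1,0):R
t=5: a0@(1,0):P a1@(1,3):P a3@(1,1):R
t=6: a0@(1,1):P a1@(1,0):P a3@(1,2):R
t=7: a0@(1,2):P a1@(1,1):P a3@(1,3):R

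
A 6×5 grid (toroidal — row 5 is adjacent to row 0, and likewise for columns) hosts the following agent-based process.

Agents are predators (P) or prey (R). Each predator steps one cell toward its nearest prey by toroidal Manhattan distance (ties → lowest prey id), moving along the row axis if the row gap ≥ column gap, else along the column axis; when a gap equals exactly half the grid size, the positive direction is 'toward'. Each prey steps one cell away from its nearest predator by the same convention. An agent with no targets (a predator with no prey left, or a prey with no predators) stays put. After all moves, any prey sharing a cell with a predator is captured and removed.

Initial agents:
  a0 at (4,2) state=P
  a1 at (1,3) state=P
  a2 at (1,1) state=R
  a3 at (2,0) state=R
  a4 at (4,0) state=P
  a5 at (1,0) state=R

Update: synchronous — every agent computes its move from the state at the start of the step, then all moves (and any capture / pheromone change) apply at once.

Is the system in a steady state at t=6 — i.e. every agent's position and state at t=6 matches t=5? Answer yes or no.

no

t=1: a0@(5,2):P a1@(1,2):P a2@(1,0):R a3@(1,0):R a4@(3,0):P a5@(1,1):R
t=2: a0@(0,2):P a1@(1,1):P a2@(1,4):R a3@(1,4):R a4@(2,0):P a5@(1,0):R
t=3: a0@(0,3):P a1@(1,0):P a2@(1,3):R a3@(1,3):R a4@(1,0):P a5@(1,4):R
t=4: a0@(1,3):P a1@(1,4):P a2@(2,3):R a3@(2,3):R a4@(1,4):P
t=5: a0@(2,3):P a1@(2,4):P a2@(3,3):R a3@(3,3):R a4@(2,4):P
t=6: a0@(3,3):P a1@(3,4):P a2@(4,3):R a3@(4,3):R a4@(3,4):P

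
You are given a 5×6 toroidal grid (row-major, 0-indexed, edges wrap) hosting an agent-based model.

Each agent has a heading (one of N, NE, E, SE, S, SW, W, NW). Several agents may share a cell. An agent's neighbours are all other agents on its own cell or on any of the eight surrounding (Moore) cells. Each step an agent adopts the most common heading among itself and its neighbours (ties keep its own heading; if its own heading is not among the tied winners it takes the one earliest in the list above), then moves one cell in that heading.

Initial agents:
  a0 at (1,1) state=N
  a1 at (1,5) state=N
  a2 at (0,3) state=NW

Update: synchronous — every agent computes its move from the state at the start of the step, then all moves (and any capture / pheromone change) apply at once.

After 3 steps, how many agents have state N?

2

t=1: a0@(0,1):N a1@(0,5):N a2@(4,2):NW
t=2: a0@(4,1):N a1@(4,5):N a2@(3,1):NW
t=3: a0@(3,1):N a1@(3,5):N a2@(2,0):NW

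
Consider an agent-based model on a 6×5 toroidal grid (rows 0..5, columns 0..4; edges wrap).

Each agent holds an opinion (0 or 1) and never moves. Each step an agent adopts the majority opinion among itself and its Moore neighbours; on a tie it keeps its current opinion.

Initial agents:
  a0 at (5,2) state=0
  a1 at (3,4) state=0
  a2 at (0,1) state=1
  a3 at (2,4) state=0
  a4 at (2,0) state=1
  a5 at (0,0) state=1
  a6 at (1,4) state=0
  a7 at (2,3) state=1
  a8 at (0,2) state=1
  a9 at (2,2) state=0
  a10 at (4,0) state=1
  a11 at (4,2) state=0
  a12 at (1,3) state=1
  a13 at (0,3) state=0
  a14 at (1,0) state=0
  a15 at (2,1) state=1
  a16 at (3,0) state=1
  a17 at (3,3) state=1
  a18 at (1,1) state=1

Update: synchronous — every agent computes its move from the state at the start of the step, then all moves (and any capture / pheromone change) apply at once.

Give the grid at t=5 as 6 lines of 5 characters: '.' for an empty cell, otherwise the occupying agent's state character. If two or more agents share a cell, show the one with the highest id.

1110.
11.00
11101
1..01
1.0..
..0..

t=1: a0@(5,2):0 a1@(3,4):1 a2@(0,1):1 a3@(2,4):1 a4@(2,0):1 a5@(0,0):1 a6@(1,4):0 a7@(2,3):0 a8@(0,2):1 a9@(2,2):1 a10@(4,0):1 a11@(4,2):0 a12@(1,3):0 a13@(0,3):0 a14@(1,0):1 a15@(2,1):1 a16@(3,0):1 a17@(3,3):0 a18@(1,1):1
t=2: (unchanged — steady state)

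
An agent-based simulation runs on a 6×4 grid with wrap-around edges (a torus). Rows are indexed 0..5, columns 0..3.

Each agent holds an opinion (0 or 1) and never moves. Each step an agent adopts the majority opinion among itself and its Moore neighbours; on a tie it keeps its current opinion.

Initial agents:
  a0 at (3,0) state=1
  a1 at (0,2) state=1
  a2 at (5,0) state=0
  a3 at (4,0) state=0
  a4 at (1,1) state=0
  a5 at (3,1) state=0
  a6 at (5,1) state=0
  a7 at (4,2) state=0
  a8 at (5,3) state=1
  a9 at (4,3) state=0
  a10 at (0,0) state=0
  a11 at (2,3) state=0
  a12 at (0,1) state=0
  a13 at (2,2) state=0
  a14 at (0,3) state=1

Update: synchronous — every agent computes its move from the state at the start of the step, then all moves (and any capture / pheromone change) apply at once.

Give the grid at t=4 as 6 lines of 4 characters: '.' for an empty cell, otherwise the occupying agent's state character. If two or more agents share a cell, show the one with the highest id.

0000
.0..
..00
00..
0.00
00.0

t=1: a0@(3,0):0 a1@(0,2):1 a2@(5,0):0 a3@(4,0):0 a4@(1,1):0 a5@(3,1):0 a6@(5,1):0 a7@(4,2):0 a8@(5,3):0 a9@(4,3):0 a10@(0,0):0 a11@(2,3):0 a12@(0,1):0 a13@(2,2):0 a14@(0,3):1
t=2: a0@(3,0):0 a1@(0,2):0 a2@(5,0):0 a3@(4,0):0 a4@(1,1):0 a5@(3,1):0 a6@(5,1):0 a7@(4,2):0 a8@(5,3):0 a9@(4,3):0 a10@(0,0):0 a11@(2,3):0 a12@(0,1):0 a13@(2,2):0 a14@(0,3):0
t=3: (unchanged — steady state)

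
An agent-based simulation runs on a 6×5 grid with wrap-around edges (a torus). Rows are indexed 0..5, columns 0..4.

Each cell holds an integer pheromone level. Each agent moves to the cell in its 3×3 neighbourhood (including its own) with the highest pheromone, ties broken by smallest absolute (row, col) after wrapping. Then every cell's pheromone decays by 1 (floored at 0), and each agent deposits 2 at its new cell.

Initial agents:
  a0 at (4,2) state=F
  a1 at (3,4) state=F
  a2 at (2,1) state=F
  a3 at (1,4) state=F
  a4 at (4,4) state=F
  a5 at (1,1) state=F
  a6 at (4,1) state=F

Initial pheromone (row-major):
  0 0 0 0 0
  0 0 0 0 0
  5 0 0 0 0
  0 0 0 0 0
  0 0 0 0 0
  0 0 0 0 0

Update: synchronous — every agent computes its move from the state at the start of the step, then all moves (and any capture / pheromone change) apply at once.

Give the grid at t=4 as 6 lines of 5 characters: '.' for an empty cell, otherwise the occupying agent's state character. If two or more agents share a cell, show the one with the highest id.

t=1: a0@(3,1) a1@(2,0) a2@(2,0) a3@(2,0) a4@(3,0) a5@(2,0) a6@(3,0) | pheromone: 0 0 0 0 0 / 0 0 0 0 0 / 12 0 0 0 0 / 4 2 0 0 0 / 0 0 0 0 0 / 0 0 0 0 0
t=2: a0@(2,0) a1@(2,0) a2@(2,0) a3@(2,0) a4@(2,0) a5@(2,0) a6@(2,0) | pheromone: 0 0 0 0 0 / 0 0 0 0 0 / 25 0 0 0 0 / 3 1 0 0 0 / 0 0 0 0 0 / 0 0 0 0 0
t=3: a0@(2,0) a1@(2,0) a2@(2,0) a3@(2,0) a4@(2,0) a5@(2,0) a6@(2,0) | pheromone: 0 0 0 0 0 / 0 0 0 0 0 / 38 0 0 0 0 / 2 0 0 0 0 / 0 0 0 0 0 / 0 0 0 0 0
t=4: a0@(2,0) a1@(2,0) a2@(2,0) a3@(2,0) a4@(2,0) a5@(2,0) a6@(2,0) | pheromone: 0 0 0 0 0 / 0 0 0 0 0 / 51 0 0 0 0 / 1 0 0 0 0 / 0 0 0 0 0 / 0 0 0 0 0

.....
.....
F....
.....
.....
.....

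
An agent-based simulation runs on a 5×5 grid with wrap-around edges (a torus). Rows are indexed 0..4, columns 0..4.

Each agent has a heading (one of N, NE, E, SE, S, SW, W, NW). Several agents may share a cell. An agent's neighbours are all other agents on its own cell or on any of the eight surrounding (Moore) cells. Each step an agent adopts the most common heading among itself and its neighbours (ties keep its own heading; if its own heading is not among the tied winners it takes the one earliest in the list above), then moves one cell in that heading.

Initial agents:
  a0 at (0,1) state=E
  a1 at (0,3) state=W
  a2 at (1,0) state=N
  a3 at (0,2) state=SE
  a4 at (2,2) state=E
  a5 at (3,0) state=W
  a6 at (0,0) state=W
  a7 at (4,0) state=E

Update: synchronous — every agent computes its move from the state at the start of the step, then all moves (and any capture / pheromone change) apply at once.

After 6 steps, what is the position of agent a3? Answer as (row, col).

t=1: a0@(0,2):E a1@(0,2):W a2@(0,0):N a3@(1,3):SE a4@(2,3):E a5@(3,4):W a6@(0,1):E a7@(4,1):E
t=2: a0@(0,3):E a1@(0,3):E a2@(0,1):E a3@(1,4):E a4@(2,4):E a5@(3,3):W a6@(0,2):E a7@(4,2):E
t=3: a0@(0,4):E a1@(0,4):E a2@(0,2):E a3@(1,0):E a4@(2,0):E a5@(3,4):E a6@(0,3):E a7@(4,3):E
t=4: a0@(0,0):E a1@(0,0):E a2@(0,3):E a3@(1,1):E a4@(2,1):E a5@(3,0):E a6@(0,4):E a7@(4,4):E
t=5: a0@(0,1):E a1@(0,1):E a2@(0,4):E a3@(1,2):E a4@(2,2):E a5@(3,1):E a6@(0,0):E a7@(4,0):E
t=6: a0@(0,2):E a1@(0,2):E a2@(0,0):E a3@(1,3):E a4@(2,3):E a5@(3,2):E a6@(0,1):E a7@(4,1):E

(1, 3)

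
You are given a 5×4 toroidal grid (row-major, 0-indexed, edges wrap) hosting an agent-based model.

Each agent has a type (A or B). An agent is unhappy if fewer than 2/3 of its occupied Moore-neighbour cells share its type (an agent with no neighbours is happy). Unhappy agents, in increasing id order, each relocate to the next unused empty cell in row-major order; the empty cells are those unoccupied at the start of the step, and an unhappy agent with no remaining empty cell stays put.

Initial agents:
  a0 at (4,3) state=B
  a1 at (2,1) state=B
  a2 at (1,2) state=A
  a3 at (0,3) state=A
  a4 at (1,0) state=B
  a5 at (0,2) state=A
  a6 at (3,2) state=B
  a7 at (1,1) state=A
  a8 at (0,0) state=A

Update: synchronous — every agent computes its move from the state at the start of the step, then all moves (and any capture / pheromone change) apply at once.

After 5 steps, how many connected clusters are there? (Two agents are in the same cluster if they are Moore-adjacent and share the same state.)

2

t=1: a0@(0,1):B a1@(1,3):B a2@(1,2):A a3@(2,0):A a4@(2,2):B a5@(0,2):A a6@(3,2):B a7@(2,3):A a8@(3,0):A
t=2: a0@(0,0):B a1@(0,3):B a2@(1,0):A a3@(2,0):A a4@(1,1):B a5@(2,1):A a6@(3,1):B a7@(3,3):A a8@(3,0):A
t=3: a0@(0,0):B a1@(0,1):B a2@(0,2):A a3@(2,0):A a4@(1,2):B a5@(1,3):A a6@(2,2):B a7@(3,3):A a8@(3,0):A
t=4: a0@(0,3):B a1@(0,1):B a2@(1,0):A a3@(2,0):A a4@(1,1):B a5@(2,1):A a6@(2,3):B a7@(3,3):A a8@(3,0):A
t=5: a0@(0,0):B a1@(0,2):B a2@(1,2):A a3@(2,0):A a4@(1,3):B a5@(2,1):A a6@(2,2):B a7@(3,3):A a8@(3,0):A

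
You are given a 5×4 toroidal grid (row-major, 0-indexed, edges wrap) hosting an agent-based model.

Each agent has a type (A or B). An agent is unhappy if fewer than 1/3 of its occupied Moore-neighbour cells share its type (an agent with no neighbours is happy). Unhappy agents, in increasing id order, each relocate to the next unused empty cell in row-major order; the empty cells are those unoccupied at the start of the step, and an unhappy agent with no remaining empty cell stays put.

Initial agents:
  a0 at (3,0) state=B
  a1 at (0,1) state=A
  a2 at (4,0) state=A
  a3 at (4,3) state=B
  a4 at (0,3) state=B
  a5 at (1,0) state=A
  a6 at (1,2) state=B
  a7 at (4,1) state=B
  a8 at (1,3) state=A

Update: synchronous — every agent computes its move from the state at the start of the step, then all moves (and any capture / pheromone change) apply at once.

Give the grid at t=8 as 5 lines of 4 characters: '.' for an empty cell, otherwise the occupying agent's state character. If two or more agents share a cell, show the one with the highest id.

t=1: a0@(3,0):B a1@(0,1):A a2@(0,0):A a3@(4,3):B a4@(0,3):B a5@(1,0):A a6@(1,2):B a7@(4,1):B a8@(1,3):A
t=2: (unchanged — steady state)

AA.B
A.BA
....
B...
.B.B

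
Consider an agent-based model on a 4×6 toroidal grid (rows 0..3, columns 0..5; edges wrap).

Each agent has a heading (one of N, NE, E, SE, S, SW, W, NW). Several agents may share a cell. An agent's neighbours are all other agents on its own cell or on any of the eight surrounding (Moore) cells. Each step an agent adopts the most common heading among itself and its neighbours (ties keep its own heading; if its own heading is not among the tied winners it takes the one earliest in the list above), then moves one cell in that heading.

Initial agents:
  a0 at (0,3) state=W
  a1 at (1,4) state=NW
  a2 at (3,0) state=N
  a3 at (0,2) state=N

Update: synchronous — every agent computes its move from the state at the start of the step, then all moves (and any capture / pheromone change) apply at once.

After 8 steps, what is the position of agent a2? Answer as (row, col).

t=1: a0@(0,2):W a1@(0,3):NW a2@(2,0):N a3@(3,2):N
t=2: a0@(0,1):W a1@(3,2):NW a2@(1,0):N a3@(2,2):N
t=3: a0@(0,0):W a1@(2,1):NW a2@(0,0):N a3@(1,2):N
t=4: a0@(0,5):W a1@(1,0):NW a2@(3,0):N a3@(0,2):N
t=5: a0@(0,4):W a1@(0,5):NW a2@(2,0):N a3@(3,2):N
t=6: a0@(0,3):W a1@(3,4):NW a2@(1,0):N a3@(2,2):N
t=7: a0@(0,2):W a1@(2,3):NW a2@(0,0):N a3@(1,2):N
t=8: a0@(0,1):W a1@(1,2):NW a2@(3,0):N a3@(0,2):N

(3, 0)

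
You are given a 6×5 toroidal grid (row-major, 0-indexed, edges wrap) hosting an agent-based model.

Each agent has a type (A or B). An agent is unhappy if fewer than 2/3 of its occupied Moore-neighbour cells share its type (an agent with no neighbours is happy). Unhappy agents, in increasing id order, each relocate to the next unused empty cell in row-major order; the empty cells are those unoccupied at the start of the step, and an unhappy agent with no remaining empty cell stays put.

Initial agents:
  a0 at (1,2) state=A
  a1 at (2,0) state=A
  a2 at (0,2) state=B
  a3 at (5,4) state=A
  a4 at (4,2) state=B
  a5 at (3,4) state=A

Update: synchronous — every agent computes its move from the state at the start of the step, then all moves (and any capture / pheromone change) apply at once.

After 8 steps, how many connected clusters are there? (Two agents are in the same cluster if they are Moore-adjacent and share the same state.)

4

t=1: a0@(0,0):A a1@(2,0):A a2@(0,1):B a3@(5,4):A a4@(4,2):B a5@(3,4):A
t=2: a0@(0,2):A a1@(2,0):A a2@(0,3):B a3@(5,4):A a4@(4,2):B a5@(3,4):A
t=3: a0@(0,0):A a1@(2,0):A a2@(0,1):B a3@(0,4):A a4@(4,2):B a5@(3,4):A
t=4: a0@(0,2):A a1@(2,0):A a2@(0,3):B a3@(0,4):A a4@(4,2):B a5@(3,4):A
t=5: a0@(0,0):A a1@(2,0):A a2@(0,1):B a3@(1,0):A a4@(4,2):B a5@(3,4):A
t=6: a0@(0,2):A a1@(2,0):A a2@(0,3):B a3@(1,0):A a4@(4,2):B a5@(3,4):A
t=7: a0@(0,0):A a1@(2,0):A a2@(0,1):B a3@(1,0):A a4@(4,2):B a5@(3,4):A
t=8: a0@(0,2):A a1@(2,0):A a2@(0,3):B a3@(1,0):A a4@(4,2):B a5@(3,4):A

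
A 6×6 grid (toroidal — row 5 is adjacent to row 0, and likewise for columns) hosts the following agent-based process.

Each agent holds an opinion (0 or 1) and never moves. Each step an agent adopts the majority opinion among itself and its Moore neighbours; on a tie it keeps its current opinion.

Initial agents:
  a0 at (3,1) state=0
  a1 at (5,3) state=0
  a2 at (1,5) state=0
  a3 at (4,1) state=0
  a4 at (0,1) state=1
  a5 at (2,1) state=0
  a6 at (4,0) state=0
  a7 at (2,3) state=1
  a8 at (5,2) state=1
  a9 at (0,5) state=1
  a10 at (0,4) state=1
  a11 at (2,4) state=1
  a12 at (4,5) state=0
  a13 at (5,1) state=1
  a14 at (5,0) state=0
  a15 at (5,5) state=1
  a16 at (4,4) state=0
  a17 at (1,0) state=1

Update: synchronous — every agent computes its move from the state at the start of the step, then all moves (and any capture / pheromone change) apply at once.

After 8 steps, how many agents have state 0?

t=1: a0@(3,1):0 a1@(5,3):0 a2@(1,5):1 a3@(4,1):0 a4@(0,1):1 a5@(2,1):0 a6@(4,0):0 a7@(2,3):1 a8@(5,2):1 a9@(0,5):1 a10@(0,4):1 a11@(2,4):1 a12@(4,5):0 a13@(5,1):1 a14@(5,0):0 a15@(5,5):0 a16@(4,4):0 a17@(1,0):1
t=2: (unchanged — steady state)

9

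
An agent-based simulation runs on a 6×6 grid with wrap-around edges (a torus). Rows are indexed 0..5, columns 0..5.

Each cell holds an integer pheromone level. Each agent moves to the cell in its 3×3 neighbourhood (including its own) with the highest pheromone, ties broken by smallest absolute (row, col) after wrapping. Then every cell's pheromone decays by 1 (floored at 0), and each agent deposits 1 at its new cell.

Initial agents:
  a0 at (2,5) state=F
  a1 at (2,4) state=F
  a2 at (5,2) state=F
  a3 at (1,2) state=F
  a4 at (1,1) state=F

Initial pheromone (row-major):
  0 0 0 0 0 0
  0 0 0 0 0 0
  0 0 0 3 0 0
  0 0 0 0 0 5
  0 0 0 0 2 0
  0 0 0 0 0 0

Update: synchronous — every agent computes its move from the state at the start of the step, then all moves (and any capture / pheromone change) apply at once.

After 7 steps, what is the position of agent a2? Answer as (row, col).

(0, 0)

t=1: a0@(3,5) a1@(3,5) a2@(0,1) a3@(2,3) a4@(0,0) | pheromone: 1 1 0 0 0 0 / 0 0 0 0 0 0 / 0 0 0 3 0 0 / 0 0 0 0 0 6 / 0 0 0 0 1 0 / 0 0 0 0 0 0
t=2: a0@(3,5) a1@(3,5) a2@(0,0) a3@(2,3) a4@(0,0) | pheromone: 2 0 0 0 0 0 / 0 0 0 0 0 0 / 0 0 0 3 0 0 / 0 0 0 0 0 7 / 0 0 0 0 0 0 / 0 0 0 0 0 0
t=3: a0@(3,5) a1@(3,5) a2@(0,0) a3@(2,3) a4@(0,0) | pheromone: 3 0 0 0 0 0 / 0 0 0 0 0 0 / 0 0 0 3 0 0 / 0 0 0 0 0 8 / 0 0 0 0 0 0 / 0 0 0 0 0 0
t=4: a0@(3,5) a1@(3,5) a2@(0,0) a3@(2,3) a4@(0,0) | pheromone: 4 0 0 0 0 0 / 0 0 0 0 0 0 / 0 0 0 3 0 0 / 0 0 0 0 0 9 / 0 0 0 0 0 0 / 0 0 0 0 0 0
t=5: a0@(3,5) a1@(3,5) a2@(0,0) a3@(2,3) a4@(0,0) | pheromone: 5 0 0 0 0 0 / 0 0 0 0 0 0 / 0 0 0 3 0 0 / 0 0 0 0 0 10 / 0 0 0 0 0 0 / 0 0 0 0 0 0
t=6: a0@(3,5) a1@(3,5) a2@(0,0) a3@(2,3) a4@(0,0) | pheromone: 6 0 0 0 0 0 / 0 0 0 0 0 0 / 0 0 0 3 0 0 / 0 0 0 0 0 11 / 0 0 0 0 0 0 / 0 0 0 0 0 0
t=7: a0@(3,5) a1@(3,5) a2@(0,0) a3@(2,3) a4@(0,0) | pheromone: 7 0 0 0 0 0 / 0 0 0 0 0 0 / 0 0 0 3 0 0 / 0 0 0 0 0 12 / 0 0 0 0 0 0 / 0 0 0 0 0 0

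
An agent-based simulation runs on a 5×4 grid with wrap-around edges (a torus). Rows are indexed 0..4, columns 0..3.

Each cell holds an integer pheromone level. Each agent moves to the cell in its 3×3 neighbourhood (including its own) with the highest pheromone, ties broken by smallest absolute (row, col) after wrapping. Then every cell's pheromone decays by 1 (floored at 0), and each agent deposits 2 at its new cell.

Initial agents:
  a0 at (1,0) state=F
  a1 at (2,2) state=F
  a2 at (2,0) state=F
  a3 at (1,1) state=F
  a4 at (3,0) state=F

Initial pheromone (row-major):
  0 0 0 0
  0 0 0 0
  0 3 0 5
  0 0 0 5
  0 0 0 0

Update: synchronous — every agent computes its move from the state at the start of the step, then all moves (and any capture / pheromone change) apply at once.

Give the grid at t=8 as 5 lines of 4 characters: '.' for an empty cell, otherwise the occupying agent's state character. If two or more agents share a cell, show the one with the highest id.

....
....
.F.F
....
....

t=1: a0@(2,3) a1@(2,3) a2@(2,3) a3@(2,1) a4@(2,3) | pheromone: 0 0 0 0 / 0 0 0 0 / 0 4 0 12 / 0 0 0 4 / 0 0 0 0
t=2: a0@(2,3) a1@(2,3) a2@(2,3) a3@(2,1) a4@(2,3) | pheromone: 0 0 0 0 / 0 0 0 0 / 0 5 0 19 / 0 0 0 3 / 0 0 0 0
t=3: a0@(2,3) a1@(2,3) a2@(2,3) a3@(2,1) a4@(2,3) | pheromone: 0 0 0 0 / 0 0 0 0 / 0 6 0 26 / 0 0 0 2 / 0 0 0 0
t=4: a0@(2,3) a1@(2,3) a2@(2,3) a3@(2,1) a4@(2,3) | pheromone: 0 0 0 0 / 0 0 0 0 / 0 7 0 33 / 0 0 0 1 / 0 0 0 0
t=5: a0@(2,3) a1@(2,3) a2@(2,3) a3@(2,1) a4@(2,3) | pheromone: 0 0 0 0 / 0 0 0 0 / 0 8 0 40 / 0 0 0 0 / 0 0 0 0
t=6: a0@(2,3) a1@(2,3) a2@(2,3) a3@(2,1) a4@(2,3) | pheromone: 0 0 0 0 / 0 0 0 0 / 0 9 0 47 / 0 0 0 0 / 0 0 0 0
t=7: a0@(2,3) a1@(2,3) a2@(2,3) a3@(2,1) a4@(2,3) | pheromone: 0 0 0 0 / 0 0 0 0 / 0 10 0 54 / 0 0 0 0 / 0 0 0 0
t=8: a0@(2,3) a1@(2,3) a2@(2,3) a3@(2,1) a4@(2,3) | pheromone: 0 0 0 0 / 0 0 0 0 / 0 11 0 61 / 0 0 0 0 / 0 0 0 0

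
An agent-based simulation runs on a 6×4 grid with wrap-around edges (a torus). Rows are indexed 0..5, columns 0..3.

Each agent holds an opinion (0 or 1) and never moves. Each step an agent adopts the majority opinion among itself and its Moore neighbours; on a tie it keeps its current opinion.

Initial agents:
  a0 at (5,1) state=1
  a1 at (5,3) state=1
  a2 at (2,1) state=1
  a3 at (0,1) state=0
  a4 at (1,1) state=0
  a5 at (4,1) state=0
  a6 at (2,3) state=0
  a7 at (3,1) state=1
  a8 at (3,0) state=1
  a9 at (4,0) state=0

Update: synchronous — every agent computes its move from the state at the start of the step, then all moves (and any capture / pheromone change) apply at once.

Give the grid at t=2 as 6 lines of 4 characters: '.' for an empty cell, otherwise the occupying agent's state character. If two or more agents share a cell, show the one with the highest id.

t=1: a0@(5,1):0 a1@(5,3):1 a2@(2,1):1 a3@(0,1):0 a4@(1,1):0 a5@(4,1):1 a6@(2,3):0 a7@(3,1):1 a8@(3,0):1 a9@(4,0):1
t=2: (unchanged — steady state)

.0..
.0..
.1.0
11..
11..
.0.1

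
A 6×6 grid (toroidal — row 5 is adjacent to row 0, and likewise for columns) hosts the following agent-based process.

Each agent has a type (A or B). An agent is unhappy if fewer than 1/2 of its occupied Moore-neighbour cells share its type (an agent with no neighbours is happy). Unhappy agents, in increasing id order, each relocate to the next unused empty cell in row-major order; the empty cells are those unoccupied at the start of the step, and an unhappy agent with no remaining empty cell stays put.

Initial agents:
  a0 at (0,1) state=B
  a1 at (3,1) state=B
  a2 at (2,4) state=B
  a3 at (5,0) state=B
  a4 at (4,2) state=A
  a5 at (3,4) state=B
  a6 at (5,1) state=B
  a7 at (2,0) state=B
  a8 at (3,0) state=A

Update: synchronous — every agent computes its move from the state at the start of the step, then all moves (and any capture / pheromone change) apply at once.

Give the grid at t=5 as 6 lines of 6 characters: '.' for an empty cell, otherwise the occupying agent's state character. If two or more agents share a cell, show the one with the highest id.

BB.AA.
......
B...B.
....B.
......
BB....

t=1: a0@(0,1):B a1@(0,0):B a2@(2,4):B a3@(5,0):B a4@(0,2):A a5@(3,4):B a6@(5,1):B a7@(2,0):B a8@(0,3):A
t=2: a0@(0,1):B a1@(0,0):B a2@(2,4):B a3@(5,0):B a4@(0,4):A a5@(3,4):B a6@(5,1):B a7@(2,0):B a8@(0,3):A
t=3: (unchanged — steady state)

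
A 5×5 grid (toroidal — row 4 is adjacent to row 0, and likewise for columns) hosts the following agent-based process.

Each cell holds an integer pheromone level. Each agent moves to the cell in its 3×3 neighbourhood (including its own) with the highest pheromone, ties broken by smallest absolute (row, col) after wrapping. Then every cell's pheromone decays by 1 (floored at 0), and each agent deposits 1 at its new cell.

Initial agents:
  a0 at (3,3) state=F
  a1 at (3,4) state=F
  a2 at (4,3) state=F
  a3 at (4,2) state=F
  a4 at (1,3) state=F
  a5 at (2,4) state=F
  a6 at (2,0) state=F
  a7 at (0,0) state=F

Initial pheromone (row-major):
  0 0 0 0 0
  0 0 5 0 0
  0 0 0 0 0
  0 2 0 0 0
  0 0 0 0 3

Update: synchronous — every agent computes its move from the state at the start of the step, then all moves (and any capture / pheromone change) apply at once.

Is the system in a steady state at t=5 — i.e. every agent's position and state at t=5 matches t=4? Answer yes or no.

t=1: a0@(4,4) a1@(4,4) a2@(4,4) a3@(3,1) a4@(1,2) a5@(1,0) a6@(3,1) a7@(4,4) | pheromone: 0 0 0 0 0 / 1 0 5 0 0 / 0 0 0 0 0 / 0 3 0 0 0 / 0 0 0 0 6
t=2: a0@(4,4) a1@(4,4) a2@(4,4) a3@(3,1) a4@(1,2) a5@(1,0) a6@(3,1) a7@(4,4) | pheromone: 0 0 0 0 0 / 1 0 5 0 0 / 0 0 0 0 0 / 0 4 0 0 0 / 0 0 0 0 9
t=3: a0@(4,4) a1@(4,4) a2@(4,4) a3@(3,1) a4@(1,2) a5@(1,0) a6@(3,1) a7@(4,4) | pheromone: 0 0 0 0 0 / 1 0 5 0 0 / 0 0 0 0 0 / 0 5 0 0 0 / 0 0 0 0 12
t=4: a0@(4,4) a1@(4,4) a2@(4,4) a3@(3,1) a4@(1,2) a5@(1,0) a6@(3,1) a7@(4,4) | pheromone: 0 0 0 0 0 / 1 0 5 0 0 / 0 0 0 0 0 / 0 6 0 0 0 / 0 0 0 0 15
t=5: a0@(4,4) a1@(4,4) a2@(4,4) a3@(3,1) a4@(1,2) a5@(1,0) a6@(3,1) a7@(4,4) | pheromone: 0 0 0 0 0 / 1 0 5 0 0 / 0 0 0 0 0 / 0 7 0 0 0 / 0 0 0 0 18

yes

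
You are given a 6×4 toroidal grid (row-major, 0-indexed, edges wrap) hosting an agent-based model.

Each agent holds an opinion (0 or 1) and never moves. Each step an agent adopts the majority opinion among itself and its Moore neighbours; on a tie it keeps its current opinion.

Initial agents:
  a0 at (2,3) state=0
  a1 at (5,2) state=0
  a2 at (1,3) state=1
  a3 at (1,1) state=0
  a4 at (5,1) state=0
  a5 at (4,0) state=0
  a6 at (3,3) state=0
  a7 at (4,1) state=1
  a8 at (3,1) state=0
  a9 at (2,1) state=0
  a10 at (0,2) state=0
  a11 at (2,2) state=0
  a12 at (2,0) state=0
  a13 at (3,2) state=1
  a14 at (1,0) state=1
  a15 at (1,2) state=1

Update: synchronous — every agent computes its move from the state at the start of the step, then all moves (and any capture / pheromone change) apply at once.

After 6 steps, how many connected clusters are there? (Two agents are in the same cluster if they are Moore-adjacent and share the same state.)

1

t=1: a0@(2,3):0 a1@(5,2):0 a2@(1,3):0 a3@(1,1):0 a4@(5,1):0 a5@(4,0):0 a6@(3,3):0 a7@(4,1):0 a8@(3,1):0 a9@(2,1):0 a10@(0,2):0 a11@(2,2):0 a12@(2,0):0 a13@(3,2):0 a14@(1,0):0 a15@(1,2):0
t=2: (unchanged — steady state)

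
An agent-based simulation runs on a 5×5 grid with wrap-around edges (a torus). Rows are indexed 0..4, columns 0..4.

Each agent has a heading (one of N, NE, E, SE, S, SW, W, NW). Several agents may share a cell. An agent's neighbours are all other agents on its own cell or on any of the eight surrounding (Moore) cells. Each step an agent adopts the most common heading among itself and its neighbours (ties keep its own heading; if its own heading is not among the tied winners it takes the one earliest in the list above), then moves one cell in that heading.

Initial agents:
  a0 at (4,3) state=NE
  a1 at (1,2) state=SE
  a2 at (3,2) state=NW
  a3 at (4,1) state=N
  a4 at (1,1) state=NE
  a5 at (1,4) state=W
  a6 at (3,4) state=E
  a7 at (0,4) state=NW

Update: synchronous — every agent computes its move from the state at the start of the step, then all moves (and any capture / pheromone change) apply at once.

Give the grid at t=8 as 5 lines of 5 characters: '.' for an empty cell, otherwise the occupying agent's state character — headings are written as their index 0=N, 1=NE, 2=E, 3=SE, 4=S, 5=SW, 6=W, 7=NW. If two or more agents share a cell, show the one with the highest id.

....7
777.7
77...
.7...
.....

t=1: a0@(3,2):NW a1@(2,3):SE a2@(2,1):NW a3@(3,1):N a4@(0,2):NE a5@(1,3):W a6@(3,0):E a7@(4,3):NW
t=2: a0@(2,1):NW a1@(3,4):SE a2@(1,0):NW a3@(2,0):NW a4@(4,3):NE a5@(1,2):W a6@(3,1):E a7@(3,2):NW
t=3: a0@(1,0):NW a1@(4,0):SE a2@(0,4):NW a3@(1,4):NW a4@(3,4):NE a5@(1,1):W a6@(2,0):NW a7@(2,1):NW
t=4: a0@(0,4):NW a1@(0,1):SE a2@(4,3):NW a3@(0,3):NW a4@(2,0):NE a5@(0,0):NW a6@(1,4):NW a7@(1,0):NW
t=5: a0@(4,3):NW a1@(4,0):NW a2@(3,2):NW a3@(4,2):NW a4@(1,4):NW a5@(4,4):NW a6@(0,3):NW a7@(0,4):NW
t=6: a0@(3,2):NW a1@(3,4):NW a2@(2,1):NW a3@(3,1):NW a4@(0,3):NW a5@(3,3):NW a6@(4,2):NW a7@(4,3):NW
t=7: a0@(2,1):NW a1@(2,3):NW a2@(1,0):NW a3@(2,0):NW a4@(4,2):NW a5@(2,2):NW a6@(3,1):NW a7@(3,2):NW
t=8: a0@(1,0):NW a1@(1,2):NW a2@(0,4):NW a3@(1,4):NW a4@(3,1):NW a5@(1,1):NW a6@(2,0):NW a7@(2,1):NW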